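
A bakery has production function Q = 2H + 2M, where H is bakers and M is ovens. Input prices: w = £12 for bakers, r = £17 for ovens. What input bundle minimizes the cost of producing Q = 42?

H* = 21, M* = 0

The inputs are perfect substitutes, so the firm uses whichever has the lower cost per unit of output.
Cost per unit of output via H is w/2 = 6; via M it is r/2 = 8.5. H is cheaper.
Producing Q = 42 with H alone: H = 21, M = 0.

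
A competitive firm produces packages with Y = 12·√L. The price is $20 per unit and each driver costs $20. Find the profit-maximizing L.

MP_L = (1/2)·12·L^(-1/2) = 6·L^(-1/2).
Profit maximization for a price taker requires P·MP_L = w: 20·6·L^(-1/2) = 20.
So L^(-1/2) = 1/6, which gives L = 36.

L* = 36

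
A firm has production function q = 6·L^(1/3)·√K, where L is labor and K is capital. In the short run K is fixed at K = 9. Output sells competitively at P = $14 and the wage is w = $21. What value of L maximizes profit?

With K = 9, MP_L = (1/3)·6·L^(-2/3)·9^(1/2) = 6·L^(-2/3).
Profit maximization for a price taker requires P·MP_L = w: 14·6·L^(-2/3) = 21.
So L^(-2/3) = 0.25, which gives L = 8.

L* = 8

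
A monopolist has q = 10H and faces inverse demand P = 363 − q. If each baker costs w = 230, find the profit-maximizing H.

Marginal revenue from the inverse demand is MR = 363 − 2q.
The marginal product is MP_H = 10.
A monopolist hires until marginal revenue product equals the wage: MR·MP_H = w.
(363 − 20H)·10 = 230, so H = 17.

H* = 17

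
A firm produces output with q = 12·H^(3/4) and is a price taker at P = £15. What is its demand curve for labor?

H(w) = (135/w)^(4)

MP_H = (3/4)·12·H^(-1/4) = 9·H^(-1/4).
Setting P·MP_H = w: 135·H^(-1/4) = w.
Solving for H: H^(-1/4) = w/135, so H = (135/w)^(4).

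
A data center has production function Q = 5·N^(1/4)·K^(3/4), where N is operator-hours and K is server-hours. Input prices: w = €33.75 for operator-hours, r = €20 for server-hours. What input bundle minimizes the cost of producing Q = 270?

Cost minimization requires the marginal rate of technical substitution to equal the input-price ratio: MP_N/MP_K = w/r.
Here MP_N/MP_K = (1/4)·(K/N)/(3/4) = (1/3)·(K/N). Setting this equal to 33.75/20 = 1.6875 gives K = 5.0625N.
Substituting into Q = 270: 5·N^(1/4)·(5.0625N)^(3/4) = 270.
Solving, N = 16 and K = 81.

N* = 16, K* = 81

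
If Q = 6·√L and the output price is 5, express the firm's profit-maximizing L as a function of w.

L(w) = 225/w²

MP_L = (1/2)·6·L^(-1/2) = 3·L^(-1/2).
Setting P·MP_L = w: 15·L^(-1/2) = w.
Solving for L: L^(-1/2) = w/15, so L = (15/w)^(2).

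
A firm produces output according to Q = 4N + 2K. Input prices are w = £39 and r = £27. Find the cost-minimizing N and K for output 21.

The inputs are perfect substitutes, so the firm uses whichever has the lower cost per unit of output.
Cost per unit of output via N is w/4 = 9.75; via K it is r/2 = 13.5. N is cheaper.
Producing Q = 21 with N alone: N = 5.25, K = 0.

N* = 5.25, K* = 0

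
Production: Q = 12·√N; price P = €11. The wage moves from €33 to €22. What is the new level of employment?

N* = 9

From P·MP_N = w with MP_N = 6·N^(-1/2), the labor demand is N(w) = (66/w)^(2).
At w = 33: N = 4. At w = 22: N = 9.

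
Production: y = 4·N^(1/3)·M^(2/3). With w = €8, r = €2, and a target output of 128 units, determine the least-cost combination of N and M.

N* = 8, M* = 64

Cost minimization requires the marginal rate of technical substitution to equal the input-price ratio: MP_N/MP_M = w/r.
Here MP_N/MP_M = (1/3)·(M/N)/(2/3) = 0.5·(M/N). Setting this equal to 8/2 = 4 gives M = 8N.
Substituting into y = 128: 4·N^(1/3)·(8N)^(2/3) = 128.
Solving, N = 8 and M = 64.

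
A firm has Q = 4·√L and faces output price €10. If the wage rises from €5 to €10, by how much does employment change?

ΔL = -12

From P·MP_L = w with MP_L = 2·L^(-1/2), the labor demand is L(w) = (20/w)^(2).
At w = 5: L = 16. At w = 10: L = 4.
ΔL = 4 − 16 = -12.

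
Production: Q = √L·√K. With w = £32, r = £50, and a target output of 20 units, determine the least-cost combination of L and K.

Cost minimization requires the marginal rate of technical substitution to equal the input-price ratio: MP_L/MP_K = w/r.
Here MP_L/MP_K = (1/2)·(K/L)/(1/2) = (K/L). Setting this equal to 32/50 = 0.64 gives K = 0.64L.
Substituting into Q = 20: L^(1/2)·(0.64L)^(1/2) = 20.
Solving, L = 25 and K = 16.

L* = 25, K* = 16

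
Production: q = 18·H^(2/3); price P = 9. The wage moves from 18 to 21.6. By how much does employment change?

From P·MP_H = w with MP_H = 12·H^(-1/3), the labor demand is H(w) = (108/w)^(3).
At w = 18: H = 216. At w = 21.6: H = 125.
ΔH = 125 − 216 = -91.

ΔH = -91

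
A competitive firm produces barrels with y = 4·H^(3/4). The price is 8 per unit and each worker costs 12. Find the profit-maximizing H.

MP_H = (3/4)·4·H^(-1/4) = 3·H^(-1/4).
Profit maximization for a price taker requires P·MP_H = w: 8·3·H^(-1/4) = 12.
So H^(-1/4) = 0.5, which gives H = 16.

H* = 16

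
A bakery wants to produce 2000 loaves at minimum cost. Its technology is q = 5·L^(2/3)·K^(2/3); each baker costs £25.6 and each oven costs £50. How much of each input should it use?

L* = 125, K* = 64

Cost minimization requires the marginal rate of technical substitution to equal the input-price ratio: MP_L/MP_K = w/r.
Here MP_L/MP_K = (2/3)·(K/L)/(2/3) = (K/L). Setting this equal to 25.6/50 = 0.512 gives K = 0.512L.
Substituting into q = 2000: 5·L^(2/3)·(0.512L)^(2/3) = 2000.
Solving, L = 125 and K = 64.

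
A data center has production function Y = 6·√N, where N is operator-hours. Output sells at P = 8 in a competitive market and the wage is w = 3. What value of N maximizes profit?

MP_N = (1/2)·6·N^(-1/2) = 3·N^(-1/2).
Profit maximization for a price taker requires P·MP_N = w: 8·3·N^(-1/2) = 3.
So N^(-1/2) = 0.125, which gives N = 64.

N* = 64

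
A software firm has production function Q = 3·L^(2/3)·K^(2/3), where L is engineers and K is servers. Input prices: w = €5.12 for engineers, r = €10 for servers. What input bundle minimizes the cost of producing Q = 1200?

Cost minimization requires the marginal rate of technical substitution to equal the input-price ratio: MP_L/MP_K = w/r.
Here MP_L/MP_K = (2/3)·(K/L)/(2/3) = (K/L). Setting this equal to 5.12/10 = 0.512 gives K = 0.512L.
Substituting into Q = 1200: 3·L^(2/3)·(0.512L)^(2/3) = 1200.
Solving, L = 125 and K = 64.

L* = 125, K* = 64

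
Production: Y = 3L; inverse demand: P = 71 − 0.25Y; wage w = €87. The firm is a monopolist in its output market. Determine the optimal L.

Marginal revenue from the inverse demand is MR = 71 − 0.5Y.
The marginal product is MP_L = 3.
A monopolist hires until marginal revenue product equals the wage: MR·MP_L = w.
(71 − 1.5L)·3 = 87, so L = 28.

L* = 28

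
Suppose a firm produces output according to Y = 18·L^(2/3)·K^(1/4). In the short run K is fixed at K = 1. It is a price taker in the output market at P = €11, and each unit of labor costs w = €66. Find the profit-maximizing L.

With K = 1, MP_L = (2/3)·18·L^(-1/3)·1^(1/4) = 12·L^(-1/3).
Profit maximization for a price taker requires P·MP_L = w: 11·12·L^(-1/3) = 66.
So L^(-1/3) = 0.5, which gives L = 8.

L* = 8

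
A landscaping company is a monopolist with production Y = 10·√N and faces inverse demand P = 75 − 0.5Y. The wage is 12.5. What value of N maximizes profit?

N* = 36

Marginal revenue from the inverse demand is MR = 75 − Y.
The marginal product is MP_N = 5·N^(-1/2).
A monopolist hires until marginal revenue product equals the wage: MR·MP_N = w.
At N, Y = 10·√N. Substituting and solving: (75 − 10·√N)·5·N^(-1/2) = 12.5 gives N = 36.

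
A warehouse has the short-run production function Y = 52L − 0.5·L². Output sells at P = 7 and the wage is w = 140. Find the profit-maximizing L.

The marginal product of L is MP_L = 52 − L.
A price-taking firm hires until the value of the marginal product equals the wage: P·MP_L = w, so 7·(52 − L) = 140.
Then 52 − L = 20, giving L = 32.

L* = 32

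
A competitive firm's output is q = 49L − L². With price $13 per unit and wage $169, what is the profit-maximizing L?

L* = 18

The marginal product of L is MP_L = 49 − 2L.
A price-taking firm hires until the value of the marginal product equals the wage: P·MP_L = w, so 13·(49 − 2L) = 169.
Then 49 − 2L = 13, giving L = 18.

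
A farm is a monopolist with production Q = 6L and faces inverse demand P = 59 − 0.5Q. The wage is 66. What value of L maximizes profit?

L* = 8

Marginal revenue from the inverse demand is MR = 59 − Q.
The marginal product is MP_L = 6.
A monopolist hires until marginal revenue product equals the wage: MR·MP_L = w.
(59 − 6L)·6 = 66, so L = 8.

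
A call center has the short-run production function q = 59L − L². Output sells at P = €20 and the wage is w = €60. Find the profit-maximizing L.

L* = 28

The marginal product of L is MP_L = 59 − 2L.
A price-taking firm hires until the value of the marginal product equals the wage: P·MP_L = w, so 20·(59 − 2L) = 60.
Then 59 − 2L = 3, giving L = 28.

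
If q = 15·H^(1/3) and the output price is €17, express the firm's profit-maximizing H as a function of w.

H(w) = (85/w)^(3/2)

MP_H = (1/3)·15·H^(-2/3) = 5·H^(-2/3).
Setting P·MP_H = w: 85·H^(-2/3) = w.
Solving for H: H^(-2/3) = w/85, so H = (85/w)^(3/2).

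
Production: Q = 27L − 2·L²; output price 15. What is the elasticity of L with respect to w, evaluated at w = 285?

ε = -2.375

From P·MP_L = w with MP_L = 27 − 4L, labor demand is L(w) = (27 − w/15)/4.
dL/dw = −1/(60) = -1/60.
At w = 285, L = 2, so ε = (dL/dw)·(w/L) = (-1/60)·(285/2) = -2.375.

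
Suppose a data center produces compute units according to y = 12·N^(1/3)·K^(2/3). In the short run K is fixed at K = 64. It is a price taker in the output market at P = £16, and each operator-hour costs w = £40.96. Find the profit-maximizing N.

N* = 125

With K = 64, MP_N = (1/3)·12·N^(-2/3)·64^(2/3) = 64·N^(-2/3).
Profit maximization for a price taker requires P·MP_N = w: 16·64·N^(-2/3) = 40.96.
So N^(-2/3) = 0.04, which gives N = 125.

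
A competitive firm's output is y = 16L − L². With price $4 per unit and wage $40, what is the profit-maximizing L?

L* = 3

The marginal product of L is MP_L = 16 − 2L.
A price-taking firm hires until the value of the marginal product equals the wage: P·MP_L = w, so 4·(16 − 2L) = 40.
Then 16 − 2L = 10, giving L = 3.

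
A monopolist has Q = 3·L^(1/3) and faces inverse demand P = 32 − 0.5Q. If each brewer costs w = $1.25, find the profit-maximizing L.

Marginal revenue from the inverse demand is MR = 32 − Q.
The marginal product is MP_L = L^(-2/3).
A monopolist hires until marginal revenue product equals the wage: MR·MP_L = w.
At L, Q = 3·L^(1/3). Substituting and solving: (32 − 3·L^(1/3))·L^(-2/3) = 1.25 gives L = 64.

L* = 64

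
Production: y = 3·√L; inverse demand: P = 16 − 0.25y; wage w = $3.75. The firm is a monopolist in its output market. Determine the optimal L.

L* = 16

Marginal revenue from the inverse demand is MR = 16 − 0.5y.
The marginal product is MP_L = 1.5·L^(-1/2).
A monopolist hires until marginal revenue product equals the wage: MR·MP_L = w.
At L, y = 3·√L. Substituting and solving: (16 − 1.5·√L)·1.5·L^(-1/2) = 3.75 gives L = 16.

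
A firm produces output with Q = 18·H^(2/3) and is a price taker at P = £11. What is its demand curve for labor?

H(w) = 2299968/w³

MP_H = (2/3)·18·H^(-1/3) = 12·H^(-1/3).
Setting P·MP_H = w: 132·H^(-1/3) = w.
Solving for H: H^(-1/3) = w/132, so H = (132/w)^(3).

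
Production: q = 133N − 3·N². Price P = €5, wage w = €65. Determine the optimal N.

The marginal product of N is MP_N = 133 − 6N.
A price-taking firm hires until the value of the marginal product equals the wage: P·MP_N = w, so 5·(133 − 6N) = 65.
Then 133 − 6N = 13, giving N = 20.

N* = 20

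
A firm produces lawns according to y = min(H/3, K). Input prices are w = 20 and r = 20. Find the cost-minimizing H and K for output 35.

H* = 105, K* = 35

With a fixed-proportions technology, the cost-minimizing bundle uses no slack in either input: H/3 = K = y.
So H = 3·35 = 105 and K = 35.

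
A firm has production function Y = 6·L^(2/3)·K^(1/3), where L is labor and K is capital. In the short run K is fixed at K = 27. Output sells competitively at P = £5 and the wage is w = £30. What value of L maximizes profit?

With K = 27, MP_L = (2/3)·6·L^(-1/3)·27^(1/3) = 12·L^(-1/3).
Profit maximization for a price taker requires P·MP_L = w: 5·12·L^(-1/3) = 30.
So L^(-1/3) = 0.5, which gives L = 8.

L* = 8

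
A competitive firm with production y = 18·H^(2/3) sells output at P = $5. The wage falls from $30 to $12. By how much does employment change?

ΔH = 117

From P·MP_H = w with MP_H = 12·H^(-1/3), the labor demand is H(w) = (60/w)^(3).
At w = 30: H = 8. At w = 12: H = 125.
ΔH = 125 − 8 = 117.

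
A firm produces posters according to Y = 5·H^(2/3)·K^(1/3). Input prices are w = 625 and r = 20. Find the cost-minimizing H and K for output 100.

H* = 8, K* = 125

Cost minimization requires the marginal rate of technical substitution to equal the input-price ratio: MP_H/MP_K = w/r.
Here MP_H/MP_K = (2/3)·(K/H)/(1/3) = 2·(K/H). Setting this equal to 625/20 = 31.25 gives K = 15.625H.
Substituting into Y = 100: 5·H^(2/3)·(15.625H)^(1/3) = 100.
Solving, H = 8 and K = 125.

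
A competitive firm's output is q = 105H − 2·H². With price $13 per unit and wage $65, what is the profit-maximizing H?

H* = 25

The marginal product of H is MP_H = 105 − 4H.
A price-taking firm hires until the value of the marginal product equals the wage: P·MP_H = w, so 13·(105 − 4H) = 65.
Then 105 − 4H = 5, giving H = 25.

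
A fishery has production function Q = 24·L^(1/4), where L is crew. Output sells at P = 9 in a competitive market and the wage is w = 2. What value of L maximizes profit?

L* = 81

MP_L = (1/4)·24·L^(-3/4) = 6·L^(-3/4).
Profit maximization for a price taker requires P·MP_L = w: 9·6·L^(-3/4) = 2.
So L^(-3/4) = 1/27, which gives L = 81.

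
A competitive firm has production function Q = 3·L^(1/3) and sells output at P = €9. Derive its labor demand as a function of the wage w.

MP_L = (1/3)·3·L^(-2/3) = L^(-2/3).
Setting P·MP_L = w: 9·L^(-2/3) = w.
Solving for L: L^(-2/3) = w/9, so L = (9/w)^(3/2).

L(w) = (9/w)^(3/2)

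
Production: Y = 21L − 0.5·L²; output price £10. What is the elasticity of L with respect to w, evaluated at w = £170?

ε = -4.25

From P·MP_L = w with MP_L = 21 − L, labor demand is L(w) = 21 − w/10.
dL/dw = −1/(10) = -0.1.
At w = 170, L = 4, so ε = (dL/dw)·(w/L) = (-0.1)·(170/4) = -4.25.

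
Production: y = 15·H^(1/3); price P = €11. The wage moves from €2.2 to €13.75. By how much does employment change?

From P·MP_H = w with MP_H = 5·H^(-2/3), the labor demand is H(w) = (55/w)^(3/2).
At w = 2.2: H = 125. At w = 13.75: H = 8.
ΔH = 8 − 125 = -117.

ΔH = -117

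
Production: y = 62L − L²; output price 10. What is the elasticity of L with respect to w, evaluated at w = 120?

ε = -0.24

From P·MP_L = w with MP_L = 62 − 2L, labor demand is L(w) = (62 − w/10)/2.
dL/dw = −1/(20) = -0.05.
At w = 120, L = 25, so ε = (dL/dw)·(w/L) = (-0.05)·(120/25) = -0.24.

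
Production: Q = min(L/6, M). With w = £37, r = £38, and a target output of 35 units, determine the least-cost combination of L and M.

L* = 210, M* = 35

With a fixed-proportions technology, the cost-minimizing bundle uses no slack in either input: L/6 = M = Q.
So L = 6·35 = 210 and M = 35.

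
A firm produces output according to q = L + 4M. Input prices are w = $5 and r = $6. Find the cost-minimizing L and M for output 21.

L* = 0, M* = 5.25

The inputs are perfect substitutes, so the firm uses whichever has the lower cost per unit of output.
Cost per unit of output via L is 5; via M it is 1.5. M is cheaper.
Producing q = 21 with M alone: L = 0, M = 5.25.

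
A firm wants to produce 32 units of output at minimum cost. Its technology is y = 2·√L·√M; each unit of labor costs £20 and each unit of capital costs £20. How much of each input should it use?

Cost minimization requires the marginal rate of technical substitution to equal the input-price ratio: MP_L/MP_M = w/r.
Here MP_L/MP_M = (1/2)·(M/L)/(1/2) = (M/L). Setting this equal to 20/20 = 1 gives M = L.
Substituting into y = 32: 2·L^(1/2)·(L)^(1/2) = 32.
Solving, L = 16 and M = 16.

L* = 16, M* = 16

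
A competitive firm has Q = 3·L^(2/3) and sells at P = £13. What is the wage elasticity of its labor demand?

MP_L = (2/3)·3·L^(-1/3), so P·MP_L = w gives 26·L^(-1/3) = w.
Solving, L(w) = (26/w)^(3). This is a constant-elasticity form: L ∝ w^(−3), so ε = −3.

ε = -3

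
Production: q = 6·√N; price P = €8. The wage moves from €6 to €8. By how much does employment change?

ΔN = -7

From P·MP_N = w with MP_N = 3·N^(-1/2), the labor demand is N(w) = (24/w)^(2).
At w = 6: N = 16. At w = 8: N = 9.
ΔN = 9 − 16 = -7.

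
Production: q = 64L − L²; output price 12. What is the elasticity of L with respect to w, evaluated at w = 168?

ε = -0.28

From P·MP_L = w with MP_L = 64 − 2L, labor demand is L(w) = (64 − w/12)/2.
dL/dw = −1/(24) = -1/24.
At w = 168, L = 25, so ε = (dL/dw)·(w/L) = (-1/24)·(168/25) = -0.28.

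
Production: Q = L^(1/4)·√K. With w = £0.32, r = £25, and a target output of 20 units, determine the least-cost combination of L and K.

L* = 625, K* = 16

Cost minimization requires the marginal rate of technical substitution to equal the input-price ratio: MP_L/MP_K = w/r.
Here MP_L/MP_K = (1/4)·(K/L)/(1/2) = 0.5·(K/L). Setting this equal to 0.32/25 = 0.0128 gives K = 0.0256L.
Substituting into Q = 20: L^(1/4)·(0.0256L)^(1/2) = 20.
Solving, L = 625 and K = 16.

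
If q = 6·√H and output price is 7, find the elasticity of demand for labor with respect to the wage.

ε = -2

MP_H = (1/2)·6·H^(-1/2), so P·MP_H = w gives 21·H^(-1/2) = w.
Solving, H(w) = (21/w)^(2). This is a constant-elasticity form: H ∝ w^(−2), so ε = −2.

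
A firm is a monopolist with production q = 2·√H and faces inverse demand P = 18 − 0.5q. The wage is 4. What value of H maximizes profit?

Marginal revenue from the inverse demand is MR = 18 − q.
The marginal product is MP_H = H^(-1/2).
A monopolist hires until marginal revenue product equals the wage: MR·MP_H = w.
At H, q = 2·√H. Substituting and solving: (18 − 2·√H)·H^(-1/2) = 4 gives H = 9.

H* = 9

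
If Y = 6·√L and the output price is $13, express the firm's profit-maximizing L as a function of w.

L(w) = 1521/w²

MP_L = (1/2)·6·L^(-1/2) = 3·L^(-1/2).
Setting P·MP_L = w: 39·L^(-1/2) = w.
Solving for L: L^(-1/2) = w/39, so L = (39/w)^(2).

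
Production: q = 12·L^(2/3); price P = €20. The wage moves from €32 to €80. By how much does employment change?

ΔL = -117

From P·MP_L = w with MP_L = 8·L^(-1/3), the labor demand is L(w) = (160/w)^(3).
At w = 32: L = 125. At w = 80: L = 8.
ΔL = 8 − 125 = -117.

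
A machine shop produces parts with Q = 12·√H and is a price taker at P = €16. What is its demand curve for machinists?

MP_H = (1/2)·12·H^(-1/2) = 6·H^(-1/2).
Setting P·MP_H = w: 96·H^(-1/2) = w.
Solving for H: H^(-1/2) = w/96, so H = (96/w)^(2).

H(w) = 9216/w²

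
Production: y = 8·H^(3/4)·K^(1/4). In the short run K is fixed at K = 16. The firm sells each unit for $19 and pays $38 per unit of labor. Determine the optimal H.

H* = 1296

With K = 16, MP_H = (3/4)·8·H^(-1/4)·16^(1/4) = 12·H^(-1/4).
Profit maximization for a price taker requires P·MP_H = w: 19·12·H^(-1/4) = 38.
So H^(-1/4) = 1/6, which gives H = 1296.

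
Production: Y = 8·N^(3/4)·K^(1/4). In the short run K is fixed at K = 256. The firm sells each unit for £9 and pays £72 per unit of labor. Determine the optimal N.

N* = 81

With K = 256, MP_N = (3/4)·8·N^(-1/4)·256^(1/4) = 24·N^(-1/4).
Profit maximization for a price taker requires P·MP_N = w: 9·24·N^(-1/4) = 72.
So N^(-1/4) = 1/3, which gives N = 81.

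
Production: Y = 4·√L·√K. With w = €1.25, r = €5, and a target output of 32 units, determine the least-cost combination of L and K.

Cost minimization requires the marginal rate of technical substitution to equal the input-price ratio: MP_L/MP_K = w/r.
Here MP_L/MP_K = (1/2)·(K/L)/(1/2) = (K/L). Setting this equal to 1.25/5 = 0.25 gives K = 0.25L.
Substituting into Y = 32: 4·L^(1/2)·(0.25L)^(1/2) = 32.
Solving, L = 16 and K = 4.

L* = 16, K* = 4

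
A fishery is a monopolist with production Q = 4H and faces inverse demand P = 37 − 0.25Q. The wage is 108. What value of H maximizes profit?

Marginal revenue from the inverse demand is MR = 37 − 0.5Q.
The marginal product is MP_H = 4.
A monopolist hires until marginal revenue product equals the wage: MR·MP_H = w.
(37 − 2H)·4 = 108, so H = 5.

H* = 5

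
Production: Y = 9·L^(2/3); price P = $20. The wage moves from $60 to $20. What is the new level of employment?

L* = 216

From P·MP_L = w with MP_L = 6·L^(-1/3), the labor demand is L(w) = (120/w)^(3).
At w = 60: L = 8. At w = 20: L = 216.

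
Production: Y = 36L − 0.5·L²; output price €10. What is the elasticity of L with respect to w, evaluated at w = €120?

From P·MP_L = w with MP_L = 36 − L, labor demand is L(w) = 36 − w/10.
dL/dw = −1/(10) = -0.1.
At w = 120, L = 24, so ε = (dL/dw)·(w/L) = (-0.1)·(120/24) = -0.5.

ε = -0.5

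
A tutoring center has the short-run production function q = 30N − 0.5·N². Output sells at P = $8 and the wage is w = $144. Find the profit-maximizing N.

The marginal product of N is MP_N = 30 − N.
A price-taking firm hires until the value of the marginal product equals the wage: P·MP_N = w, so 8·(30 − N) = 144.
Then 30 − N = 18, giving N = 12.

N* = 12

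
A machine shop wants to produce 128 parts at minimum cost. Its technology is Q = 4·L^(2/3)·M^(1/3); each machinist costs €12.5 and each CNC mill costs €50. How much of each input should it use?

Cost minimization requires the marginal rate of technical substitution to equal the input-price ratio: MP_L/MP_M = w/r.
Here MP_L/MP_M = (2/3)·(M/L)/(1/3) = 2·(M/L). Setting this equal to 12.5/50 = 0.25 gives M = 0.125L.
Substituting into Q = 128: 4·L^(2/3)·(0.125L)^(1/3) = 128.
Solving, L = 64 and M = 8.

L* = 64, M* = 8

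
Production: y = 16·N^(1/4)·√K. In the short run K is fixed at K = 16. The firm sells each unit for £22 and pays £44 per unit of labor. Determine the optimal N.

N* = 16

With K = 16, MP_N = (1/4)·16·N^(-3/4)·16^(1/2) = 16·N^(-3/4).
Profit maximization for a price taker requires P·MP_N = w: 22·16·N^(-3/4) = 44.
So N^(-3/4) = 0.125, which gives N = 16.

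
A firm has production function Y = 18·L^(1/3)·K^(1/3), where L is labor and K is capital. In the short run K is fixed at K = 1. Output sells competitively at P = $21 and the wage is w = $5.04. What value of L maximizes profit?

L* = 125

With K = 1, MP_L = (1/3)·18·L^(-2/3)·1^(1/3) = 6·L^(-2/3).
Profit maximization for a price taker requires P·MP_L = w: 21·6·L^(-2/3) = 5.04.
So L^(-2/3) = 0.04, which gives L = 125.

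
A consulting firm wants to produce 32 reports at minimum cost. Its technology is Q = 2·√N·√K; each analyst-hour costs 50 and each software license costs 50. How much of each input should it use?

N* = 16, K* = 16

Cost minimization requires the marginal rate of technical substitution to equal the input-price ratio: MP_N/MP_K = w/r.
Here MP_N/MP_K = (1/2)·(K/N)/(1/2) = (K/N). Setting this equal to 50/50 = 1 gives K = N.
Substituting into Q = 32: 2·N^(1/2)·(N)^(1/2) = 32.
Solving, N = 16 and K = 16.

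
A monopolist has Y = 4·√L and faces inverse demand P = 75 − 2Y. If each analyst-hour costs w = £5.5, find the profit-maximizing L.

L* = 16

Marginal revenue from the inverse demand is MR = 75 − 4Y.
The marginal product is MP_L = 2·L^(-1/2).
A monopolist hires until marginal revenue product equals the wage: MR·MP_L = w.
At L, Y = 4·√L. Substituting and solving: (75 − 16·√L)·2·L^(-1/2) = 5.5 gives L = 16.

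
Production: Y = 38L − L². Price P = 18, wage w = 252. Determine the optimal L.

L* = 12

The marginal product of L is MP_L = 38 − 2L.
A price-taking firm hires until the value of the marginal product equals the wage: P·MP_L = w, so 18·(38 − 2L) = 252.
Then 38 − 2L = 14, giving L = 12.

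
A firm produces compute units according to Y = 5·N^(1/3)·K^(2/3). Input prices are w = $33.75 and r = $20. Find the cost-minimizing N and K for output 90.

Cost minimization requires the marginal rate of technical substitution to equal the input-price ratio: MP_N/MP_K = w/r.
Here MP_N/MP_K = (1/3)·(K/N)/(2/3) = 0.5·(K/N). Setting this equal to 33.75/20 = 1.6875 gives K = 3.375N.
Substituting into Y = 90: 5·N^(1/3)·(3.375N)^(2/3) = 90.
Solving, N = 8 and K = 27.

N* = 8, K* = 27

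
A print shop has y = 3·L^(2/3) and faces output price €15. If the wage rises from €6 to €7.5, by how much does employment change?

From P·MP_L = w with MP_L = 2·L^(-1/3), the labor demand is L(w) = (30/w)^(3).
At w = 6: L = 125. At w = 7.5: L = 64.
ΔL = 64 − 125 = -61.

ΔL = -61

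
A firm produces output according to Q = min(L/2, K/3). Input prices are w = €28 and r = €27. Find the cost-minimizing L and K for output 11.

With a fixed-proportions technology, the cost-minimizing bundle uses no slack in either input: L/2 = K/3 = Q.
So L = 2·11 = 22 and K = 3·11 = 33.

L* = 22, K* = 33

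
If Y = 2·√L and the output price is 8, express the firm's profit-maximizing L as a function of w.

L(w) = 64/w²

MP_L = (1/2)·2·L^(-1/2) = L^(-1/2).
Setting P·MP_L = w: 8·L^(-1/2) = w.
Solving for L: L^(-1/2) = w/8, so L = (8/w)^(2).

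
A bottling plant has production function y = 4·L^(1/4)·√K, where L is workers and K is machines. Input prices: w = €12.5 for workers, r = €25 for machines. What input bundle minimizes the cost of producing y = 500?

L* = 625, K* = 625

Cost minimization requires the marginal rate of technical substitution to equal the input-price ratio: MP_L/MP_K = w/r.
Here MP_L/MP_K = (1/4)·(K/L)/(1/2) = 0.5·(K/L). Setting this equal to 12.5/25 = 0.5 gives K = L.
Substituting into y = 500: 4·L^(1/4)·(L)^(1/2) = 500.
Solving, L = 625 and K = 625.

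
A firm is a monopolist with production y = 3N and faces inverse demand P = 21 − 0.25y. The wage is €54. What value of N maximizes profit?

N* = 2

Marginal revenue from the inverse demand is MR = 21 − 0.5y.
The marginal product is MP_N = 3.
A monopolist hires until marginal revenue product equals the wage: MR·MP_N = w.
(21 − 1.5N)·3 = 54, so N = 2.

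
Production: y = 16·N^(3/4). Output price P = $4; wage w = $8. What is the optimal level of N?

N* = 1296

MP_N = (3/4)·16·N^(-1/4) = 12·N^(-1/4).
Profit maximization for a price taker requires P·MP_N = w: 4·12·N^(-1/4) = 8.
So N^(-1/4) = 1/6, which gives N = 1296.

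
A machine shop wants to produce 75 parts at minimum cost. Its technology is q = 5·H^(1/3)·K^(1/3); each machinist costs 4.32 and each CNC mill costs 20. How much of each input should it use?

Cost minimization requires the marginal rate of technical substitution to equal the input-price ratio: MP_H/MP_K = w/r.
Here MP_H/MP_K = (1/3)·(K/H)/(1/3) = (K/H). Setting this equal to 4.32/20 = 0.216 gives K = 0.216H.
Substituting into q = 75: 5·H^(1/3)·(0.216H)^(1/3) = 75.
Solving, H = 125 and K = 27.

H* = 125, K* = 27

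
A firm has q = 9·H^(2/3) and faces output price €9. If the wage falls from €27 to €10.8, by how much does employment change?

ΔH = 117

From P·MP_H = w with MP_H = 6·H^(-1/3), the labor demand is H(w) = (54/w)^(3).
At w = 27: H = 8. At w = 10.8: H = 125.
ΔH = 125 − 8 = 117.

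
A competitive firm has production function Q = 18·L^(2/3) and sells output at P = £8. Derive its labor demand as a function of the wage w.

MP_L = (2/3)·18·L^(-1/3) = 12·L^(-1/3).
Setting P·MP_L = w: 96·L^(-1/3) = w.
Solving for L: L^(-1/3) = w/96, so L = (96/w)^(3).

L(w) = 884736/w³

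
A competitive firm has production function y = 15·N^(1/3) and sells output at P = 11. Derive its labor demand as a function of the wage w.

MP_N = (1/3)·15·N^(-2/3) = 5·N^(-2/3).
Setting P·MP_N = w: 55·N^(-2/3) = w.
Solving for N: N^(-2/3) = w/55, so N = (55/w)^(3/2).

N(w) = (55/w)^(3/2)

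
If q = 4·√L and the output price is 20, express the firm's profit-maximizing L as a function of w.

L(w) = 1600/w²

MP_L = (1/2)·4·L^(-1/2) = 2·L^(-1/2).
Setting P·MP_L = w: 40·L^(-1/2) = w.
Solving for L: L^(-1/2) = w/40, so L = (40/w)^(2).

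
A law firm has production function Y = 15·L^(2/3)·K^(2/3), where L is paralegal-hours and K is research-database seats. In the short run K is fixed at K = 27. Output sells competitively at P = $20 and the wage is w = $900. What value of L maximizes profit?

With K = 27, MP_L = (2/3)·15·L^(-1/3)·27^(2/3) = 90·L^(-1/3).
Profit maximization for a price taker requires P·MP_L = w: 20·90·L^(-1/3) = 900.
So L^(-1/3) = 0.5, which gives L = 8.

L* = 8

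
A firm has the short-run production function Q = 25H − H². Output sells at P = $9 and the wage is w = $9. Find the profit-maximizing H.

H* = 12

The marginal product of H is MP_H = 25 − 2H.
A price-taking firm hires until the value of the marginal product equals the wage: P·MP_H = w, so 9·(25 − 2H) = 9.
Then 25 − 2H = 1, giving H = 12.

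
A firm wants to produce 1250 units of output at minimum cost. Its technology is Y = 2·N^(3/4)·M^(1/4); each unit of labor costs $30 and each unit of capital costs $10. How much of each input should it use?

N* = 625, M* = 625

Cost minimization requires the marginal rate of technical substitution to equal the input-price ratio: MP_N/MP_M = w/r.
Here MP_N/MP_M = (3/4)·(M/N)/(1/4) = 3·(M/N). Setting this equal to 30/10 = 3 gives M = N.
Substituting into Y = 1250: 2·N^(3/4)·(N)^(1/4) = 1250.
Solving, N = 625 and M = 625.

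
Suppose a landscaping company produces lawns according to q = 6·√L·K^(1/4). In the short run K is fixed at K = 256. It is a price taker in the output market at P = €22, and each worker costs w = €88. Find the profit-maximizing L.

With K = 256, MP_L = (1/2)·6·L^(-1/2)·256^(1/4) = 12·L^(-1/2).
Profit maximization for a price taker requires P·MP_L = w: 22·12·L^(-1/2) = 88.
So L^(-1/2) = 1/3, which gives L = 9.

L* = 9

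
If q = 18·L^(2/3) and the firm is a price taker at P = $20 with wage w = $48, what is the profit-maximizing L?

L* = 125

MP_L = (2/3)·18·L^(-1/3) = 12·L^(-1/3).
Profit maximization for a price taker requires P·MP_L = w: 20·12·L^(-1/3) = 48.
So L^(-1/3) = 0.2, which gives L = 125.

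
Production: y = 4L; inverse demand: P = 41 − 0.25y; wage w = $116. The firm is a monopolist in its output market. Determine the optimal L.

Marginal revenue from the inverse demand is MR = 41 − 0.5y.
The marginal product is MP_L = 4.
A monopolist hires until marginal revenue product equals the wage: MR·MP_L = w.
(41 − 2L)·4 = 116, so L = 6.

L* = 6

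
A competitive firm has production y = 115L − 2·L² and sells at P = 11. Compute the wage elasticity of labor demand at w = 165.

From P·MP_L = w with MP_L = 115 − 4L, labor demand is L(w) = (115 − w/11)/4.
dL/dw = −1/(44) = -1/44.
At w = 165, L = 25, so ε = (dL/dw)·(w/L) = (-1/44)·(165/25) = -0.15.

ε = -0.15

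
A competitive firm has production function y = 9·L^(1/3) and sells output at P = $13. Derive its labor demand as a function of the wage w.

L(w) = (39/w)^(3/2)

MP_L = (1/3)·9·L^(-2/3) = 3·L^(-2/3).
Setting P·MP_L = w: 39·L^(-2/3) = w.
Solving for L: L^(-2/3) = w/39, so L = (39/w)^(3/2).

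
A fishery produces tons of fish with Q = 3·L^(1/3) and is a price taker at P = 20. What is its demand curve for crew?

L(w) = (20/w)^(3/2)

MP_L = (1/3)·3·L^(-2/3) = L^(-2/3).
Setting P·MP_L = w: 20·L^(-2/3) = w.
Solving for L: L^(-2/3) = w/20, so L = (20/w)^(3/2).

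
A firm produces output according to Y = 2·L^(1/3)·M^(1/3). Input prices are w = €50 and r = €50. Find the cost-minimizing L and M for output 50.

L* = 125, M* = 125

Cost minimization requires the marginal rate of technical substitution to equal the input-price ratio: MP_L/MP_M = w/r.
Here MP_L/MP_M = (1/3)·(M/L)/(1/3) = (M/L). Setting this equal to 50/50 = 1 gives M = L.
Substituting into Y = 50: 2·L^(1/3)·(L)^(1/3) = 50.
Solving, L = 125 and M = 125.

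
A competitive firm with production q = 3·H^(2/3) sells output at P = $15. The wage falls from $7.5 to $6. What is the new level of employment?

H* = 125

From P·MP_H = w with MP_H = 2·H^(-1/3), the labor demand is H(w) = (30/w)^(3).
At w = 7.5: H = 64. At w = 6: H = 125.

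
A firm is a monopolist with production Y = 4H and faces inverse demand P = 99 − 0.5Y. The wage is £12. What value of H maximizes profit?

Marginal revenue from the inverse demand is MR = 99 − Y.
The marginal product is MP_H = 4.
A monopolist hires until marginal revenue product equals the wage: MR·MP_H = w.
(99 − 4H)·4 = 12, so H = 24.

H* = 24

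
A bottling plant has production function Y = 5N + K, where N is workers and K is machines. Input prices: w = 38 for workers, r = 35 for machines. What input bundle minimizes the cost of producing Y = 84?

The inputs are perfect substitutes, so the firm uses whichever has the lower cost per unit of output.
Cost per unit of output via N is 7.6; via K it is 35. N is cheaper.
Producing Y = 84 with N alone: N = 16.8, K = 0.

N* = 16.8, K* = 0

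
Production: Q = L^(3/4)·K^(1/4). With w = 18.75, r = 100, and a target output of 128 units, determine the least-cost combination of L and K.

Cost minimization requires the marginal rate of technical substitution to equal the input-price ratio: MP_L/MP_K = w/r.
Here MP_L/MP_K = (3/4)·(K/L)/(1/4) = 3·(K/L). Setting this equal to 18.75/100 = 0.1875 gives K = 0.0625L.
Substituting into Q = 128: L^(3/4)·(0.0625L)^(1/4) = 128.
Solving, L = 256 and K = 16.

L* = 256, K* = 16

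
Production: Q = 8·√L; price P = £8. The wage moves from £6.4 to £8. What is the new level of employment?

From P·MP_L = w with MP_L = 4·L^(-1/2), the labor demand is L(w) = (32/w)^(2).
At w = 6.4: L = 25. At w = 8: L = 16.

L* = 16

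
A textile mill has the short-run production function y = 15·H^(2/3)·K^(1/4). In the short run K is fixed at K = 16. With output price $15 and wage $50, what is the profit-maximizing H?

With K = 16, MP_H = (2/3)·15·H^(-1/3)·16^(1/4) = 20·H^(-1/3).
Profit maximization for a price taker requires P·MP_H = w: 15·20·H^(-1/3) = 50.
So H^(-1/3) = 1/6, which gives H = 216.

H* = 216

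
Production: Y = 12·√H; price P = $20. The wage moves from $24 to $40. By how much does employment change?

From P·MP_H = w with MP_H = 6·H^(-1/2), the labor demand is H(w) = (120/w)^(2).
At w = 24: H = 25. At w = 40: H = 9.
ΔH = 9 − 25 = -16.

ΔH = -16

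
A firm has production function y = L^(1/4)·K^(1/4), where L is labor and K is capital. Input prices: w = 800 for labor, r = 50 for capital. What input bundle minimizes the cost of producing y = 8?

L* = 16, K* = 256

Cost minimization requires the marginal rate of technical substitution to equal the input-price ratio: MP_L/MP_K = w/r.
Here MP_L/MP_K = (1/4)·(K/L)/(1/4) = (K/L). Setting this equal to 800/50 = 16 gives K = 16L.
Substituting into y = 8: L^(1/4)·(16L)^(1/4) = 8.
Solving, L = 16 and K = 256.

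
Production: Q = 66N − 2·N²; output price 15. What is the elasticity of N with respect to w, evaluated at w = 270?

From P·MP_N = w with MP_N = 66 − 4N, labor demand is N(w) = (66 − w/15)/4.
dN/dw = −1/(60) = -1/60.
At w = 270, N = 12, so ε = (dN/dw)·(w/N) = (-1/60)·(270/12) = -0.375.

ε = -0.375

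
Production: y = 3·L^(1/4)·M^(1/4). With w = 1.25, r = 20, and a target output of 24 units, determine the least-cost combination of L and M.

L* = 256, M* = 16

Cost minimization requires the marginal rate of technical substitution to equal the input-price ratio: MP_L/MP_M = w/r.
Here MP_L/MP_M = (1/4)·(M/L)/(1/4) = (M/L). Setting this equal to 1.25/20 = 0.0625 gives M = 0.0625L.
Substituting into y = 24: 3·L^(1/4)·(0.0625L)^(1/4) = 24.
Solving, L = 256 and M = 16.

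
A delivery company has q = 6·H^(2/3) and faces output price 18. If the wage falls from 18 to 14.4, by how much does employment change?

ΔH = 61

From P·MP_H = w with MP_H = 4·H^(-1/3), the labor demand is H(w) = (72/w)^(3).
At w = 18: H = 64. At w = 14.4: H = 125.
ΔH = 125 − 64 = 61.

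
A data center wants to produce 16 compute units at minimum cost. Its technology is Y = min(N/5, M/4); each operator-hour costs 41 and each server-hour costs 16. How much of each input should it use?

With a fixed-proportions technology, the cost-minimizing bundle uses no slack in either input: N/5 = M/4 = Y.
So N = 5·16 = 80 and M = 4·16 = 64.

N* = 80, M* = 64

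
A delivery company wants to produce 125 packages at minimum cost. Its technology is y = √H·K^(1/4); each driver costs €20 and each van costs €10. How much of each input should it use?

Cost minimization requires the marginal rate of technical substitution to equal the input-price ratio: MP_H/MP_K = w/r.
Here MP_H/MP_K = (1/2)·(K/H)/(1/4) = 2·(K/H). Setting this equal to 20/10 = 2 gives K = H.
Substituting into y = 125: H^(1/2)·(H)^(1/4) = 125.
Solving, H = 625 and K = 625.

H* = 625, K* = 625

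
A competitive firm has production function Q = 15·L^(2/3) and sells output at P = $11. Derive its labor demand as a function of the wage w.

L(w) = 1331000/w³

MP_L = (2/3)·15·L^(-1/3) = 10·L^(-1/3).
Setting P·MP_L = w: 110·L^(-1/3) = w.
Solving for L: L^(-1/3) = w/110, so L = (110/w)^(3).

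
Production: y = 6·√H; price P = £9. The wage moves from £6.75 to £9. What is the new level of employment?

From P·MP_H = w with MP_H = 3·H^(-1/2), the labor demand is H(w) = (27/w)^(2).
At w = 6.75: H = 16. At w = 9: H = 9.

H* = 9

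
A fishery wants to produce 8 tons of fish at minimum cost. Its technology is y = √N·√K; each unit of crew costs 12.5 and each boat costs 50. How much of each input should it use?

N* = 16, K* = 4

Cost minimization requires the marginal rate of technical substitution to equal the input-price ratio: MP_N/MP_K = w/r.
Here MP_N/MP_K = (1/2)·(K/N)/(1/2) = (K/N). Setting this equal to 12.5/50 = 0.25 gives K = 0.25N.
Substituting into y = 8: N^(1/2)·(0.25N)^(1/2) = 8.
Solving, N = 16 and K = 4.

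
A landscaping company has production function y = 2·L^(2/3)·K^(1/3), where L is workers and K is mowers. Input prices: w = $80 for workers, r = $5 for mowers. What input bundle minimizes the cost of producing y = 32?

Cost minimization requires the marginal rate of technical substitution to equal the input-price ratio: MP_L/MP_K = w/r.
Here MP_L/MP_K = (2/3)·(K/L)/(1/3) = 2·(K/L). Setting this equal to 80/5 = 16 gives K = 8L.
Substituting into y = 32: 2·L^(2/3)·(8L)^(1/3) = 32.
Solving, L = 8 and K = 64.

L* = 8, K* = 64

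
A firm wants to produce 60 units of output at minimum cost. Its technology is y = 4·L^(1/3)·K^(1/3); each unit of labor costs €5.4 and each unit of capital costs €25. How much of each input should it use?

Cost minimization requires the marginal rate of technical substitution to equal the input-price ratio: MP_L/MP_K = w/r.
Here MP_L/MP_K = (1/3)·(K/L)/(1/3) = (K/L). Setting this equal to 5.4/25 = 0.216 gives K = 0.216L.
Substituting into y = 60: 4·L^(1/3)·(0.216L)^(1/3) = 60.
Solving, L = 125 and K = 27.

L* = 125, K* = 27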